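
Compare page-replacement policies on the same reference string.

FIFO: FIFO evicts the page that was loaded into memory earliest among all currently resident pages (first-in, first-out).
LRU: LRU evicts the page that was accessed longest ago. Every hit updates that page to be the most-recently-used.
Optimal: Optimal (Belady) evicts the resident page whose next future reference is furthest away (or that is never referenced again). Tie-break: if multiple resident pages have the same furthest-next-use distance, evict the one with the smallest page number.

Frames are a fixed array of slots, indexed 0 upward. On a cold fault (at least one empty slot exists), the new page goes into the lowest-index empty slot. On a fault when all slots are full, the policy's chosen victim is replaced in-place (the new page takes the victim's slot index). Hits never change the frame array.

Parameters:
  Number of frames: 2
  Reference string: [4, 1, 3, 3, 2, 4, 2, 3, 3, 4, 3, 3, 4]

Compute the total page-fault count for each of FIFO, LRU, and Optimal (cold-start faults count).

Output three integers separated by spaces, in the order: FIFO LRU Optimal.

--- FIFO ---
  step 0: ref 4 -> FAULT, frames=[4,-] (faults so far: 1)
  step 1: ref 1 -> FAULT, frames=[4,1] (faults so far: 2)
  step 2: ref 3 -> FAULT, evict 4, frames=[3,1] (faults so far: 3)
  step 3: ref 3 -> HIT, frames=[3,1] (faults so far: 3)
  step 4: ref 2 -> FAULT, evict 1, frames=[3,2] (faults so far: 4)
  step 5: ref 4 -> FAULT, evict 3, frames=[4,2] (faults so far: 5)
  step 6: ref 2 -> HIT, frames=[4,2] (faults so far: 5)
  step 7: ref 3 -> FAULT, evict 2, frames=[4,3] (faults so far: 6)
  step 8: ref 3 -> HIT, frames=[4,3] (faults so far: 6)
  step 9: ref 4 -> HIT, frames=[4,3] (faults so far: 6)
  step 10: ref 3 -> HIT, frames=[4,3] (faults so far: 6)
  step 11: ref 3 -> HIT, frames=[4,3] (faults so far: 6)
  step 12: ref 4 -> HIT, frames=[4,3] (faults so far: 6)
  FIFO total faults: 6
--- LRU ---
  step 0: ref 4 -> FAULT, frames=[4,-] (faults so far: 1)
  step 1: ref 1 -> FAULT, frames=[4,1] (faults so far: 2)
  step 2: ref 3 -> FAULT, evict 4, frames=[3,1] (faults so far: 3)
  step 3: ref 3 -> HIT, frames=[3,1] (faults so far: 3)
  step 4: ref 2 -> FAULT, evict 1, frames=[3,2] (faults so far: 4)
  step 5: ref 4 -> FAULT, evict 3, frames=[4,2] (faults so far: 5)
  step 6: ref 2 -> HIT, frames=[4,2] (faults so far: 5)
  step 7: ref 3 -> FAULT, evict 4, frames=[3,2] (faults so far: 6)
  step 8: ref 3 -> HIT, frames=[3,2] (faults so far: 6)
  step 9: ref 4 -> FAULT, evict 2, frames=[3,4] (faults so far: 7)
  step 10: ref 3 -> HIT, frames=[3,4] (faults so far: 7)
  step 11: ref 3 -> HIT, frames=[3,4] (faults so far: 7)
  step 12: ref 4 -> HIT, frames=[3,4] (faults so far: 7)
  LRU total faults: 7
--- Optimal ---
  step 0: ref 4 -> FAULT, frames=[4,-] (faults so far: 1)
  step 1: ref 1 -> FAULT, frames=[4,1] (faults so far: 2)
  step 2: ref 3 -> FAULT, evict 1, frames=[4,3] (faults so far: 3)
  step 3: ref 3 -> HIT, frames=[4,3] (faults so far: 3)
  step 4: ref 2 -> FAULT, evict 3, frames=[4,2] (faults so far: 4)
  step 5: ref 4 -> HIT, frames=[4,2] (faults so far: 4)
  step 6: ref 2 -> HIT, frames=[4,2] (faults so far: 4)
  step 7: ref 3 -> FAULT, evict 2, frames=[4,3] (faults so far: 5)
  step 8: ref 3 -> HIT, frames=[4,3] (faults so far: 5)
  step 9: ref 4 -> HIT, frames=[4,3] (faults so far: 5)
  step 10: ref 3 -> HIT, frames=[4,3] (faults so far: 5)
  step 11: ref 3 -> HIT, frames=[4,3] (faults so far: 5)
  step 12: ref 4 -> HIT, frames=[4,3] (faults so far: 5)
  Optimal total faults: 5

Answer: 6 7 5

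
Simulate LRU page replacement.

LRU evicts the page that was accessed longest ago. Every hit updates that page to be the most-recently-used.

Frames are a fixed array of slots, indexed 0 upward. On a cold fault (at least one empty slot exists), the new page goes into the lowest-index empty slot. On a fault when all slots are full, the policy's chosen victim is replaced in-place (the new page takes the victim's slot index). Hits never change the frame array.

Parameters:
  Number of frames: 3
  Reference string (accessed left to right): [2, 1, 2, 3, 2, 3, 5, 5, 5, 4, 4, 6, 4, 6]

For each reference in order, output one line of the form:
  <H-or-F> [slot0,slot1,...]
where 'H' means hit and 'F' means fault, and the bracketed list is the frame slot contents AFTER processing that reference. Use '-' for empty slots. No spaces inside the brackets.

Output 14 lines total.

F [2,-,-]
F [2,1,-]
H [2,1,-]
F [2,1,3]
H [2,1,3]
H [2,1,3]
F [2,5,3]
H [2,5,3]
H [2,5,3]
F [4,5,3]
H [4,5,3]
F [4,5,6]
H [4,5,6]
H [4,5,6]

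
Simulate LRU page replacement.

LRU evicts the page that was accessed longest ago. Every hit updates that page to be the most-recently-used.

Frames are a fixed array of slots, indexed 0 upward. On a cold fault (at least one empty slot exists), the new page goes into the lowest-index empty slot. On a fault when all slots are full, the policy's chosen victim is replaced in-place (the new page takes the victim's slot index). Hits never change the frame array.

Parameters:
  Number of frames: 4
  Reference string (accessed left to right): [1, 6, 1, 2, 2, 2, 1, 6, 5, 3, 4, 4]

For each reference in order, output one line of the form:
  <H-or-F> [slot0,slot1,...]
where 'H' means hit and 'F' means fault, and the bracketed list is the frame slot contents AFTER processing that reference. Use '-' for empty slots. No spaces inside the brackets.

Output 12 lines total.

F [1,-,-,-]
F [1,6,-,-]
H [1,6,-,-]
F [1,6,2,-]
H [1,6,2,-]
H [1,6,2,-]
H [1,6,2,-]
H [1,6,2,-]
F [1,6,2,5]
F [1,6,3,5]
F [4,6,3,5]
H [4,6,3,5]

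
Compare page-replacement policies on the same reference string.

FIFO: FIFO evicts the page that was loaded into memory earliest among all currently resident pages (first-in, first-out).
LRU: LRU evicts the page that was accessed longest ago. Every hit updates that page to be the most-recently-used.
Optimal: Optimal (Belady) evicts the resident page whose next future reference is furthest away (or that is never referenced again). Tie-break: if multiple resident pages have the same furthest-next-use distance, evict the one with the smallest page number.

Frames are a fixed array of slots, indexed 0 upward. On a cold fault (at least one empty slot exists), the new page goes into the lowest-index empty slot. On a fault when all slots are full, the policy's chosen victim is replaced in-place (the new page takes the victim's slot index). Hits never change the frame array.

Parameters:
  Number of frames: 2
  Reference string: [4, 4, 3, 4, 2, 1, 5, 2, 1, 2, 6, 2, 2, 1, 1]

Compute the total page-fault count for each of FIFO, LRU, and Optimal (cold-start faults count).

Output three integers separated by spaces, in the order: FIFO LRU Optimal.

Answer: 10 9 8

Derivation:
--- FIFO ---
  step 0: ref 4 -> FAULT, frames=[4,-] (faults so far: 1)
  step 1: ref 4 -> HIT, frames=[4,-] (faults so far: 1)
  step 2: ref 3 -> FAULT, frames=[4,3] (faults so far: 2)
  step 3: ref 4 -> HIT, frames=[4,3] (faults so far: 2)
  step 4: ref 2 -> FAULT, evict 4, frames=[2,3] (faults so far: 3)
  step 5: ref 1 -> FAULT, evict 3, frames=[2,1] (faults so far: 4)
  step 6: ref 5 -> FAULT, evict 2, frames=[5,1] (faults so far: 5)
  step 7: ref 2 -> FAULT, evict 1, frames=[5,2] (faults so far: 6)
  step 8: ref 1 -> FAULT, evict 5, frames=[1,2] (faults so far: 7)
  step 9: ref 2 -> HIT, frames=[1,2] (faults so far: 7)
  step 10: ref 6 -> FAULT, evict 2, frames=[1,6] (faults so far: 8)
  step 11: ref 2 -> FAULT, evict 1, frames=[2,6] (faults so far: 9)
  step 12: ref 2 -> HIT, frames=[2,6] (faults so far: 9)
  step 13: ref 1 -> FAULT, evict 6, frames=[2,1] (faults so far: 10)
  step 14: ref 1 -> HIT, frames=[2,1] (faults so far: 10)
  FIFO total faults: 10
--- LRU ---
  step 0: ref 4 -> FAULT, frames=[4,-] (faults so far: 1)
  step 1: ref 4 -> HIT, frames=[4,-] (faults so far: 1)
  step 2: ref 3 -> FAULT, frames=[4,3] (faults so far: 2)
  step 3: ref 4 -> HIT, frames=[4,3] (faults so far: 2)
  step 4: ref 2 -> FAULT, evict 3, frames=[4,2] (faults so far: 3)
  step 5: ref 1 -> FAULT, evict 4, frames=[1,2] (faults so far: 4)
  step 6: ref 5 -> FAULT, evict 2, frames=[1,5] (faults so far: 5)
  step 7: ref 2 -> FAULT, evict 1, frames=[2,5] (faults so far: 6)
  step 8: ref 1 -> FAULT, evict 5, frames=[2,1] (faults so far: 7)
  step 9: ref 2 -> HIT, frames=[2,1] (faults so far: 7)
  step 10: ref 6 -> FAULT, evict 1, frames=[2,6] (faults so far: 8)
  step 11: ref 2 -> HIT, frames=[2,6] (faults so far: 8)
  step 12: ref 2 -> HIT, frames=[2,6] (faults so far: 8)
  step 13: ref 1 -> FAULT, evict 6, frames=[2,1] (faults so far: 9)
  step 14: ref 1 -> HIT, frames=[2,1] (faults so far: 9)
  LRU total faults: 9
--- Optimal ---
  step 0: ref 4 -> FAULT, frames=[4,-] (faults so far: 1)
  step 1: ref 4 -> HIT, frames=[4,-] (faults so far: 1)
  step 2: ref 3 -> FAULT, frames=[4,3] (faults so far: 2)
  step 3: ref 4 -> HIT, frames=[4,3] (faults so far: 2)
  step 4: ref 2 -> FAULT, evict 3, frames=[4,2] (faults so far: 3)
  step 5: ref 1 -> FAULT, evict 4, frames=[1,2] (faults so far: 4)
  step 6: ref 5 -> FAULT, evict 1, frames=[5,2] (faults so far: 5)
  step 7: ref 2 -> HIT, frames=[5,2] (faults so far: 5)
  step 8: ref 1 -> FAULT, evict 5, frames=[1,2] (faults so far: 6)
  step 9: ref 2 -> HIT, frames=[1,2] (faults so far: 6)
  step 10: ref 6 -> FAULT, evict 1, frames=[6,2] (faults so far: 7)
  step 11: ref 2 -> HIT, frames=[6,2] (faults so far: 7)
  step 12: ref 2 -> HIT, frames=[6,2] (faults so far: 7)
  step 13: ref 1 -> FAULT, evict 2, frames=[6,1] (faults so far: 8)
  step 14: ref 1 -> HIT, frames=[6,1] (faults so far: 8)
  Optimal total faults: 8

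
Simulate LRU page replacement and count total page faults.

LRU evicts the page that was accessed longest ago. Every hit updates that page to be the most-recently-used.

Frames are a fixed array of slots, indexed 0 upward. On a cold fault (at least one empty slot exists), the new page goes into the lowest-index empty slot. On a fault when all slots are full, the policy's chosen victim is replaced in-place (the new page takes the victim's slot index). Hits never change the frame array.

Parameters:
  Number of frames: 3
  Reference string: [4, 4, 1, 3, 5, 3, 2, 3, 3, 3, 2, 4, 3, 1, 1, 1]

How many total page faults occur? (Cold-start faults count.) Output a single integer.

Answer: 7

Derivation:
Step 0: ref 4 → FAULT, frames=[4,-,-]
Step 1: ref 4 → HIT, frames=[4,-,-]
Step 2: ref 1 → FAULT, frames=[4,1,-]
Step 3: ref 3 → FAULT, frames=[4,1,3]
Step 4: ref 5 → FAULT (evict 4), frames=[5,1,3]
Step 5: ref 3 → HIT, frames=[5,1,3]
Step 6: ref 2 → FAULT (evict 1), frames=[5,2,3]
Step 7: ref 3 → HIT, frames=[5,2,3]
Step 8: ref 3 → HIT, frames=[5,2,3]
Step 9: ref 3 → HIT, frames=[5,2,3]
Step 10: ref 2 → HIT, frames=[5,2,3]
Step 11: ref 4 → FAULT (evict 5), frames=[4,2,3]
Step 12: ref 3 → HIT, frames=[4,2,3]
Step 13: ref 1 → FAULT (evict 2), frames=[4,1,3]
Step 14: ref 1 → HIT, frames=[4,1,3]
Step 15: ref 1 → HIT, frames=[4,1,3]
Total faults: 7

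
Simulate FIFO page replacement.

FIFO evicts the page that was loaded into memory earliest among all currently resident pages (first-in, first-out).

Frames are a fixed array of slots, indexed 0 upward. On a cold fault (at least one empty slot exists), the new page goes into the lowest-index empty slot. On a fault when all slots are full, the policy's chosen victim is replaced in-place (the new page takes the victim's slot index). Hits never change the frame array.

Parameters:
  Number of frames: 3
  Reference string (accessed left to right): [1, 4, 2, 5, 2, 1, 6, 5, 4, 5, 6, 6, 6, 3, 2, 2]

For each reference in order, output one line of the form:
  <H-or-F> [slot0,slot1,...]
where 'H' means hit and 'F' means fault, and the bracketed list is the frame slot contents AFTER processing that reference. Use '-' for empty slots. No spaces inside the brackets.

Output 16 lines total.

F [1,-,-]
F [1,4,-]
F [1,4,2]
F [5,4,2]
H [5,4,2]
F [5,1,2]
F [5,1,6]
H [5,1,6]
F [4,1,6]
F [4,5,6]
H [4,5,6]
H [4,5,6]
H [4,5,6]
F [4,5,3]
F [2,5,3]
H [2,5,3]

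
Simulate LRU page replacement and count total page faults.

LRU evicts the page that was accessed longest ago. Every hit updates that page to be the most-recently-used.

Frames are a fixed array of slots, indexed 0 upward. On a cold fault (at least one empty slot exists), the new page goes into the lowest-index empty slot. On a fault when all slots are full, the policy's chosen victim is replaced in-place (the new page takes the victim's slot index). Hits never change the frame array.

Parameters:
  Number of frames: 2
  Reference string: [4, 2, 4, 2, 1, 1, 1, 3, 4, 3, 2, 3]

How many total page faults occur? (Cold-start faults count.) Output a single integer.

Step 0: ref 4 → FAULT, frames=[4,-]
Step 1: ref 2 → FAULT, frames=[4,2]
Step 2: ref 4 → HIT, frames=[4,2]
Step 3: ref 2 → HIT, frames=[4,2]
Step 4: ref 1 → FAULT (evict 4), frames=[1,2]
Step 5: ref 1 → HIT, frames=[1,2]
Step 6: ref 1 → HIT, frames=[1,2]
Step 7: ref 3 → FAULT (evict 2), frames=[1,3]
Step 8: ref 4 → FAULT (evict 1), frames=[4,3]
Step 9: ref 3 → HIT, frames=[4,3]
Step 10: ref 2 → FAULT (evict 4), frames=[2,3]
Step 11: ref 3 → HIT, frames=[2,3]
Total faults: 6

Answer: 6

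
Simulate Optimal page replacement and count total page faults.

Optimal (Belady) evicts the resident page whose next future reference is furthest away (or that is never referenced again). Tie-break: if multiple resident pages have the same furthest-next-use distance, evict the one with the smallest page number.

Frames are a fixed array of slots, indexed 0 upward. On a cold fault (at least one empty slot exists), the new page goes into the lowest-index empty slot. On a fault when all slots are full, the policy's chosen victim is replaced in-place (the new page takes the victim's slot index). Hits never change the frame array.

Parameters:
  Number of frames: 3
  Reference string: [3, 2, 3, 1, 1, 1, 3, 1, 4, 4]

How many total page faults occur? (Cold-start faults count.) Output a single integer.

Answer: 4

Derivation:
Step 0: ref 3 → FAULT, frames=[3,-,-]
Step 1: ref 2 → FAULT, frames=[3,2,-]
Step 2: ref 3 → HIT, frames=[3,2,-]
Step 3: ref 1 → FAULT, frames=[3,2,1]
Step 4: ref 1 → HIT, frames=[3,2,1]
Step 5: ref 1 → HIT, frames=[3,2,1]
Step 6: ref 3 → HIT, frames=[3,2,1]
Step 7: ref 1 → HIT, frames=[3,2,1]
Step 8: ref 4 → FAULT (evict 1), frames=[3,2,4]
Step 9: ref 4 → HIT, frames=[3,2,4]
Total faults: 4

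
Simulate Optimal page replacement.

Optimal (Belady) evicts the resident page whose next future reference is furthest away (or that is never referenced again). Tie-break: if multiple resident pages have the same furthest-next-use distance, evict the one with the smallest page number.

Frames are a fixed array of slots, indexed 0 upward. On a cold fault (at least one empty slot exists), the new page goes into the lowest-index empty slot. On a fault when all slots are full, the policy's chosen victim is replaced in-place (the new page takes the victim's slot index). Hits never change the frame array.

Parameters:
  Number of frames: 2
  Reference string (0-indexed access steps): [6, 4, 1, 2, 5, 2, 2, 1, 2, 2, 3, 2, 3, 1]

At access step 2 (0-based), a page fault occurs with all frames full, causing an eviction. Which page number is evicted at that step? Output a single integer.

Answer: 4

Derivation:
Step 0: ref 6 -> FAULT, frames=[6,-]
Step 1: ref 4 -> FAULT, frames=[6,4]
Step 2: ref 1 -> FAULT, evict 4, frames=[6,1]
At step 2: evicted page 4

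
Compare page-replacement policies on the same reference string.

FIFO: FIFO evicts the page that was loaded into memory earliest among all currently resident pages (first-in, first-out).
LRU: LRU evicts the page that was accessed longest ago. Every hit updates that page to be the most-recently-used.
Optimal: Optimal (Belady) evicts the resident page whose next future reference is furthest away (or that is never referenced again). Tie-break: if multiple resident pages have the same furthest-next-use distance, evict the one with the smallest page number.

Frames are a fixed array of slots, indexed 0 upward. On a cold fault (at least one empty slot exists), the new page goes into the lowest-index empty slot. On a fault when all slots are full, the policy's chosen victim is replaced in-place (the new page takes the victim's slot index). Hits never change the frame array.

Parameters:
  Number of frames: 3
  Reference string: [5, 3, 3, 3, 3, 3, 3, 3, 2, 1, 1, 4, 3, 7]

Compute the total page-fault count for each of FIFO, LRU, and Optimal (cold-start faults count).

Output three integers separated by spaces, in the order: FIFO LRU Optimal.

--- FIFO ---
  step 0: ref 5 -> FAULT, frames=[5,-,-] (faults so far: 1)
  step 1: ref 3 -> FAULT, frames=[5,3,-] (faults so far: 2)
  step 2: ref 3 -> HIT, frames=[5,3,-] (faults so far: 2)
  step 3: ref 3 -> HIT, frames=[5,3,-] (faults so far: 2)
  step 4: ref 3 -> HIT, frames=[5,3,-] (faults so far: 2)
  step 5: ref 3 -> HIT, frames=[5,3,-] (faults so far: 2)
  step 6: ref 3 -> HIT, frames=[5,3,-] (faults so far: 2)
  step 7: ref 3 -> HIT, frames=[5,3,-] (faults so far: 2)
  step 8: ref 2 -> FAULT, frames=[5,3,2] (faults so far: 3)
  step 9: ref 1 -> FAULT, evict 5, frames=[1,3,2] (faults so far: 4)
  step 10: ref 1 -> HIT, frames=[1,3,2] (faults so far: 4)
  step 11: ref 4 -> FAULT, evict 3, frames=[1,4,2] (faults so far: 5)
  step 12: ref 3 -> FAULT, evict 2, frames=[1,4,3] (faults so far: 6)
  step 13: ref 7 -> FAULT, evict 1, frames=[7,4,3] (faults so far: 7)
  FIFO total faults: 7
--- LRU ---
  step 0: ref 5 -> FAULT, frames=[5,-,-] (faults so far: 1)
  step 1: ref 3 -> FAULT, frames=[5,3,-] (faults so far: 2)
  step 2: ref 3 -> HIT, frames=[5,3,-] (faults so far: 2)
  step 3: ref 3 -> HIT, frames=[5,3,-] (faults so far: 2)
  step 4: ref 3 -> HIT, frames=[5,3,-] (faults so far: 2)
  step 5: ref 3 -> HIT, frames=[5,3,-] (faults so far: 2)
  step 6: ref 3 -> HIT, frames=[5,3,-] (faults so far: 2)
  step 7: ref 3 -> HIT, frames=[5,3,-] (faults so far: 2)
  step 8: ref 2 -> FAULT, frames=[5,3,2] (faults so far: 3)
  step 9: ref 1 -> FAULT, evict 5, frames=[1,3,2] (faults so far: 4)
  step 10: ref 1 -> HIT, frames=[1,3,2] (faults so far: 4)
  step 11: ref 4 -> FAULT, evict 3, frames=[1,4,2] (faults so far: 5)
  step 12: ref 3 -> FAULT, evict 2, frames=[1,4,3] (faults so far: 6)
  step 13: ref 7 -> FAULT, evict 1, frames=[7,4,3] (faults so far: 7)
  LRU total faults: 7
--- Optimal ---
  step 0: ref 5 -> FAULT, frames=[5,-,-] (faults so far: 1)
  step 1: ref 3 -> FAULT, frames=[5,3,-] (faults so far: 2)
  step 2: ref 3 -> HIT, frames=[5,3,-] (faults so far: 2)
  step 3: ref 3 -> HIT, frames=[5,3,-] (faults so far: 2)
  step 4: ref 3 -> HIT, frames=[5,3,-] (faults so far: 2)
  step 5: ref 3 -> HIT, frames=[5,3,-] (faults so far: 2)
  step 6: ref 3 -> HIT, frames=[5,3,-] (faults so far: 2)
  step 7: ref 3 -> HIT, frames=[5,3,-] (faults so far: 2)
  step 8: ref 2 -> FAULT, frames=[5,3,2] (faults so far: 3)
  step 9: ref 1 -> FAULT, evict 2, frames=[5,3,1] (faults so far: 4)
  step 10: ref 1 -> HIT, frames=[5,3,1] (faults so far: 4)
  step 11: ref 4 -> FAULT, evict 1, frames=[5,3,4] (faults so far: 5)
  step 12: ref 3 -> HIT, frames=[5,3,4] (faults so far: 5)
  step 13: ref 7 -> FAULT, evict 3, frames=[5,7,4] (faults so far: 6)
  Optimal total faults: 6

Answer: 7 7 6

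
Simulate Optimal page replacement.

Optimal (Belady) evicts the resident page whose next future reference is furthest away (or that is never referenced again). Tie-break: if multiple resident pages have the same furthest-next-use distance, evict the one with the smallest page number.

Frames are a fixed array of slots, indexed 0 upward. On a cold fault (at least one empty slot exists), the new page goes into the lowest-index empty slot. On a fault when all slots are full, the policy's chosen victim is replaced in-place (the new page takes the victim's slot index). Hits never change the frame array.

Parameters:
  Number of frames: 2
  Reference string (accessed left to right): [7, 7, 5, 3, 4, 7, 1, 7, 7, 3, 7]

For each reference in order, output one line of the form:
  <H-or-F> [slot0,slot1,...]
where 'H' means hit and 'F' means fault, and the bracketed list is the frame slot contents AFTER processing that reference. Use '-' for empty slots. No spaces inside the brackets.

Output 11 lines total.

F [7,-]
H [7,-]
F [7,5]
F [7,3]
F [7,4]
H [7,4]
F [7,1]
H [7,1]
H [7,1]
F [7,3]
H [7,3]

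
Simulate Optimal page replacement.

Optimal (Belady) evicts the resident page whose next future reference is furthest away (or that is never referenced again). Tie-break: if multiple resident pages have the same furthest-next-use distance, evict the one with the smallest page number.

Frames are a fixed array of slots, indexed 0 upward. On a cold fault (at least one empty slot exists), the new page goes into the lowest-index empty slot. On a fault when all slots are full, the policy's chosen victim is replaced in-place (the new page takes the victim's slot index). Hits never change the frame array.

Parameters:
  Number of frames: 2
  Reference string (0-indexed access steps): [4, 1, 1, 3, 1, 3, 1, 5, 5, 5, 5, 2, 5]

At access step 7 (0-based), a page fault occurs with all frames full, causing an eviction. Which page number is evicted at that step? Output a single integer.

Answer: 1

Derivation:
Step 0: ref 4 -> FAULT, frames=[4,-]
Step 1: ref 1 -> FAULT, frames=[4,1]
Step 2: ref 1 -> HIT, frames=[4,1]
Step 3: ref 3 -> FAULT, evict 4, frames=[3,1]
Step 4: ref 1 -> HIT, frames=[3,1]
Step 5: ref 3 -> HIT, frames=[3,1]
Step 6: ref 1 -> HIT, frames=[3,1]
Step 7: ref 5 -> FAULT, evict 1, frames=[3,5]
At step 7: evicted page 1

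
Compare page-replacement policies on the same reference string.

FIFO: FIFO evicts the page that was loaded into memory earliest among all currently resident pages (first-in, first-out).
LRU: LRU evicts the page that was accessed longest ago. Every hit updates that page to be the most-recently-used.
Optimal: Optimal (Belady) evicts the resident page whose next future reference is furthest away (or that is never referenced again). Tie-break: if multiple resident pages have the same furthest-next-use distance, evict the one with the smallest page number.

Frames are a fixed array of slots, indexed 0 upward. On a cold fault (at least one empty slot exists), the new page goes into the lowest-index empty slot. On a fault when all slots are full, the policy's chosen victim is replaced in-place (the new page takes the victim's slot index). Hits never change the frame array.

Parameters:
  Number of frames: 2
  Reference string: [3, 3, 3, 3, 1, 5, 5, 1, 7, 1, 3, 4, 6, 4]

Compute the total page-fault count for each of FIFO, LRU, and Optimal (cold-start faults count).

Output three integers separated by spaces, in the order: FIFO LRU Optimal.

--- FIFO ---
  step 0: ref 3 -> FAULT, frames=[3,-] (faults so far: 1)
  step 1: ref 3 -> HIT, frames=[3,-] (faults so far: 1)
  step 2: ref 3 -> HIT, frames=[3,-] (faults so far: 1)
  step 3: ref 3 -> HIT, frames=[3,-] (faults so far: 1)
  step 4: ref 1 -> FAULT, frames=[3,1] (faults so far: 2)
  step 5: ref 5 -> FAULT, evict 3, frames=[5,1] (faults so far: 3)
  step 6: ref 5 -> HIT, frames=[5,1] (faults so far: 3)
  step 7: ref 1 -> HIT, frames=[5,1] (faults so far: 3)
  step 8: ref 7 -> FAULT, evict 1, frames=[5,7] (faults so far: 4)
  step 9: ref 1 -> FAULT, evict 5, frames=[1,7] (faults so far: 5)
  step 10: ref 3 -> FAULT, evict 7, frames=[1,3] (faults so far: 6)
  step 11: ref 4 -> FAULT, evict 1, frames=[4,3] (faults so far: 7)
  step 12: ref 6 -> FAULT, evict 3, frames=[4,6] (faults so far: 8)
  step 13: ref 4 -> HIT, frames=[4,6] (faults so far: 8)
  FIFO total faults: 8
--- LRU ---
  step 0: ref 3 -> FAULT, frames=[3,-] (faults so far: 1)
  step 1: ref 3 -> HIT, frames=[3,-] (faults so far: 1)
  step 2: ref 3 -> HIT, frames=[3,-] (faults so far: 1)
  step 3: ref 3 -> HIT, frames=[3,-] (faults so far: 1)
  step 4: ref 1 -> FAULT, frames=[3,1] (faults so far: 2)
  step 5: ref 5 -> FAULT, evict 3, frames=[5,1] (faults so far: 3)
  step 6: ref 5 -> HIT, frames=[5,1] (faults so far: 3)
  step 7: ref 1 -> HIT, frames=[5,1] (faults so far: 3)
  step 8: ref 7 -> FAULT, evict 5, frames=[7,1] (faults so far: 4)
  step 9: ref 1 -> HIT, frames=[7,1] (faults so far: 4)
  step 10: ref 3 -> FAULT, evict 7, frames=[3,1] (faults so far: 5)
  step 11: ref 4 -> FAULT, evict 1, frames=[3,4] (faults so far: 6)
  step 12: ref 6 -> FAULT, evict 3, frames=[6,4] (faults so far: 7)
  step 13: ref 4 -> HIT, frames=[6,4] (faults so far: 7)
  LRU total faults: 7
--- Optimal ---
  step 0: ref 3 -> FAULT, frames=[3,-] (faults so far: 1)
  step 1: ref 3 -> HIT, frames=[3,-] (faults so far: 1)
  step 2: ref 3 -> HIT, frames=[3,-] (faults so far: 1)
  step 3: ref 3 -> HIT, frames=[3,-] (faults so far: 1)
  step 4: ref 1 -> FAULT, frames=[3,1] (faults so far: 2)
  step 5: ref 5 -> FAULT, evict 3, frames=[5,1] (faults so far: 3)
  step 6: ref 5 -> HIT, frames=[5,1] (faults so far: 3)
  step 7: ref 1 -> HIT, frames=[5,1] (faults so far: 3)
  step 8: ref 7 -> FAULT, evict 5, frames=[7,1] (faults so far: 4)
  step 9: ref 1 -> HIT, frames=[7,1] (faults so far: 4)
  step 10: ref 3 -> FAULT, evict 1, frames=[7,3] (faults so far: 5)
  step 11: ref 4 -> FAULT, evict 3, frames=[7,4] (faults so far: 6)
  step 12: ref 6 -> FAULT, evict 7, frames=[6,4] (faults so far: 7)
  step 13: ref 4 -> HIT, frames=[6,4] (faults so far: 7)
  Optimal total faults: 7

Answer: 8 7 7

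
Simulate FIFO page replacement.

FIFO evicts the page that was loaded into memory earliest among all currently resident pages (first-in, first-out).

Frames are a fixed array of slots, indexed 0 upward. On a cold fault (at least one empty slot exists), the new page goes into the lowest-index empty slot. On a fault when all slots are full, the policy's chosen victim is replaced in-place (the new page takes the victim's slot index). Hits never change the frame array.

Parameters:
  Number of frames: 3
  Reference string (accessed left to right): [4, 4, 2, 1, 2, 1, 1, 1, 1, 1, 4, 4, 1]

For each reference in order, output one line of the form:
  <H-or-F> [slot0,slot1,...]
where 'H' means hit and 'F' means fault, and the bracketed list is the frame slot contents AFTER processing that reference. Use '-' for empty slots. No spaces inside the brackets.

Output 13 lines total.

F [4,-,-]
H [4,-,-]
F [4,2,-]
F [4,2,1]
H [4,2,1]
H [4,2,1]
H [4,2,1]
H [4,2,1]
H [4,2,1]
H [4,2,1]
H [4,2,1]
H [4,2,1]
H [4,2,1]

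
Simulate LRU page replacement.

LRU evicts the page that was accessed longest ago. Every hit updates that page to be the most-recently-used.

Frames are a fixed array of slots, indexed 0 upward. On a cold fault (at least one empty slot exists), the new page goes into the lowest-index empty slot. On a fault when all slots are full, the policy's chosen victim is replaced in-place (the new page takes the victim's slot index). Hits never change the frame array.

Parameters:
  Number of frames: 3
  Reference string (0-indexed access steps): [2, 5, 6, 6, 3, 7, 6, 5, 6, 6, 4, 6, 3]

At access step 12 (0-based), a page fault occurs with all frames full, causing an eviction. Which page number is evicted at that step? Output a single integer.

Answer: 5

Derivation:
Step 0: ref 2 -> FAULT, frames=[2,-,-]
Step 1: ref 5 -> FAULT, frames=[2,5,-]
Step 2: ref 6 -> FAULT, frames=[2,5,6]
Step 3: ref 6 -> HIT, frames=[2,5,6]
Step 4: ref 3 -> FAULT, evict 2, frames=[3,5,6]
Step 5: ref 7 -> FAULT, evict 5, frames=[3,7,6]
Step 6: ref 6 -> HIT, frames=[3,7,6]
Step 7: ref 5 -> FAULT, evict 3, frames=[5,7,6]
Step 8: ref 6 -> HIT, frames=[5,7,6]
Step 9: ref 6 -> HIT, frames=[5,7,6]
Step 10: ref 4 -> FAULT, evict 7, frames=[5,4,6]
Step 11: ref 6 -> HIT, frames=[5,4,6]
Step 12: ref 3 -> FAULT, evict 5, frames=[3,4,6]
At step 12: evicted page 5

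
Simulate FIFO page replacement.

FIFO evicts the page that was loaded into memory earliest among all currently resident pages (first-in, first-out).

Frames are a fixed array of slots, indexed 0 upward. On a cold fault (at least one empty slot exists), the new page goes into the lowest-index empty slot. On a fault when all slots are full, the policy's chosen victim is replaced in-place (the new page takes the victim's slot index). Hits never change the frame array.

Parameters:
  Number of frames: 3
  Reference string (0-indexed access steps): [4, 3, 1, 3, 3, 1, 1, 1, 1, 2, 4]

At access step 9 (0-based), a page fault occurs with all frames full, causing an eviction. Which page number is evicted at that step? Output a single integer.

Answer: 4

Derivation:
Step 0: ref 4 -> FAULT, frames=[4,-,-]
Step 1: ref 3 -> FAULT, frames=[4,3,-]
Step 2: ref 1 -> FAULT, frames=[4,3,1]
Step 3: ref 3 -> HIT, frames=[4,3,1]
Step 4: ref 3 -> HIT, frames=[4,3,1]
Step 5: ref 1 -> HIT, frames=[4,3,1]
Step 6: ref 1 -> HIT, frames=[4,3,1]
Step 7: ref 1 -> HIT, frames=[4,3,1]
Step 8: ref 1 -> HIT, frames=[4,3,1]
Step 9: ref 2 -> FAULT, evict 4, frames=[2,3,1]
At step 9: evicted page 4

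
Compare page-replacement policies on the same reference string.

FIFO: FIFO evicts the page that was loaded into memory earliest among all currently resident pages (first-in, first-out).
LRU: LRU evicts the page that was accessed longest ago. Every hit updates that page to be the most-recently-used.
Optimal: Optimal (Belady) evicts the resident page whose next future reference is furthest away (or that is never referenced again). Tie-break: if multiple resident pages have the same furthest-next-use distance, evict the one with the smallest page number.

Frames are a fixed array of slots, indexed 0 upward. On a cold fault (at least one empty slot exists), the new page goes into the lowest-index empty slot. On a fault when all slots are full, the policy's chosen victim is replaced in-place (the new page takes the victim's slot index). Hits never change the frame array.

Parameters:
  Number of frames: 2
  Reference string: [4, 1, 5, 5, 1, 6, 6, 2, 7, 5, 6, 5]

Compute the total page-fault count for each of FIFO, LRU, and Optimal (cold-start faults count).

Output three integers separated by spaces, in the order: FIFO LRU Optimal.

Answer: 8 8 7

Derivation:
--- FIFO ---
  step 0: ref 4 -> FAULT, frames=[4,-] (faults so far: 1)
  step 1: ref 1 -> FAULT, frames=[4,1] (faults so far: 2)
  step 2: ref 5 -> FAULT, evict 4, frames=[5,1] (faults so far: 3)
  step 3: ref 5 -> HIT, frames=[5,1] (faults so far: 3)
  step 4: ref 1 -> HIT, frames=[5,1] (faults so far: 3)
  step 5: ref 6 -> FAULT, evict 1, frames=[5,6] (faults so far: 4)
  step 6: ref 6 -> HIT, frames=[5,6] (faults so far: 4)
  step 7: ref 2 -> FAULT, evict 5, frames=[2,6] (faults so far: 5)
  step 8: ref 7 -> FAULT, evict 6, frames=[2,7] (faults so far: 6)
  step 9: ref 5 -> FAULT, evict 2, frames=[5,7] (faults so far: 7)
  step 10: ref 6 -> FAULT, evict 7, frames=[5,6] (faults so far: 8)
  step 11: ref 5 -> HIT, frames=[5,6] (faults so far: 8)
  FIFO total faults: 8
--- LRU ---
  step 0: ref 4 -> FAULT, frames=[4,-] (faults so far: 1)
  step 1: ref 1 -> FAULT, frames=[4,1] (faults so far: 2)
  step 2: ref 5 -> FAULT, evict 4, frames=[5,1] (faults so far: 3)
  step 3: ref 5 -> HIT, frames=[5,1] (faults so far: 3)
  step 4: ref 1 -> HIT, frames=[5,1] (faults so far: 3)
  step 5: ref 6 -> FAULT, evict 5, frames=[6,1] (faults so far: 4)
  step 6: ref 6 -> HIT, frames=[6,1] (faults so far: 4)
  step 7: ref 2 -> FAULT, evict 1, frames=[6,2] (faults so far: 5)
  step 8: ref 7 -> FAULT, evict 6, frames=[7,2] (faults so far: 6)
  step 9: ref 5 -> FAULT, evict 2, frames=[7,5] (faults so far: 7)
  step 10: ref 6 -> FAULT, evict 7, frames=[6,5] (faults so far: 8)
  step 11: ref 5 -> HIT, frames=[6,5] (faults so far: 8)
  LRU total faults: 8
--- Optimal ---
  step 0: ref 4 -> FAULT, frames=[4,-] (faults so far: 1)
  step 1: ref 1 -> FAULT, frames=[4,1] (faults so far: 2)
  step 2: ref 5 -> FAULT, evict 4, frames=[5,1] (faults so far: 3)
  step 3: ref 5 -> HIT, frames=[5,1] (faults so far: 3)
  step 4: ref 1 -> HIT, frames=[5,1] (faults so far: 3)
  step 5: ref 6 -> FAULT, evict 1, frames=[5,6] (faults so far: 4)
  step 6: ref 6 -> HIT, frames=[5,6] (faults so far: 4)
  step 7: ref 2 -> FAULT, evict 6, frames=[5,2] (faults so far: 5)
  step 8: ref 7 -> FAULT, evict 2, frames=[5,7] (faults so far: 6)
  step 9: ref 5 -> HIT, frames=[5,7] (faults so far: 6)
  step 10: ref 6 -> FAULT, evict 7, frames=[5,6] (faults so far: 7)
  step 11: ref 5 -> HIT, frames=[5,6] (faults so far: 7)
  Optimal total faults: 7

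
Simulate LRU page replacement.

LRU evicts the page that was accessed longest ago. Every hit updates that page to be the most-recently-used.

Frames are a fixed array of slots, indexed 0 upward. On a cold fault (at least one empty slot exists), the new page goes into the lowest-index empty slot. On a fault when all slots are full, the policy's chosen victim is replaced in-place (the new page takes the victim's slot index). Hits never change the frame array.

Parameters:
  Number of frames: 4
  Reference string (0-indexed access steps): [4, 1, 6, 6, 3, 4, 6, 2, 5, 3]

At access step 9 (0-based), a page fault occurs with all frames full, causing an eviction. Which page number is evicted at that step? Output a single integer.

Answer: 4

Derivation:
Step 0: ref 4 -> FAULT, frames=[4,-,-,-]
Step 1: ref 1 -> FAULT, frames=[4,1,-,-]
Step 2: ref 6 -> FAULT, frames=[4,1,6,-]
Step 3: ref 6 -> HIT, frames=[4,1,6,-]
Step 4: ref 3 -> FAULT, frames=[4,1,6,3]
Step 5: ref 4 -> HIT, frames=[4,1,6,3]
Step 6: ref 6 -> HIT, frames=[4,1,6,3]
Step 7: ref 2 -> FAULT, evict 1, frames=[4,2,6,3]
Step 8: ref 5 -> FAULT, evict 3, frames=[4,2,6,5]
Step 9: ref 3 -> FAULT, evict 4, frames=[3,2,6,5]
At step 9: evicted page 4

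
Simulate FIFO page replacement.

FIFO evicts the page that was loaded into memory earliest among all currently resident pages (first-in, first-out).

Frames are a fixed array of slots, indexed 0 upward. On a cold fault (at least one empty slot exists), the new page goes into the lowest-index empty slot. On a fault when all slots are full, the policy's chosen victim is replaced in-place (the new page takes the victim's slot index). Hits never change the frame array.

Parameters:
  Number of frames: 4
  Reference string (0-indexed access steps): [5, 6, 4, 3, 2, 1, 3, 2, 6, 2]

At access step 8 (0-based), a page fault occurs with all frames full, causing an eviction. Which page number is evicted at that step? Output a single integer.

Answer: 4

Derivation:
Step 0: ref 5 -> FAULT, frames=[5,-,-,-]
Step 1: ref 6 -> FAULT, frames=[5,6,-,-]
Step 2: ref 4 -> FAULT, frames=[5,6,4,-]
Step 3: ref 3 -> FAULT, frames=[5,6,4,3]
Step 4: ref 2 -> FAULT, evict 5, frames=[2,6,4,3]
Step 5: ref 1 -> FAULT, evict 6, frames=[2,1,4,3]
Step 6: ref 3 -> HIT, frames=[2,1,4,3]
Step 7: ref 2 -> HIT, frames=[2,1,4,3]
Step 8: ref 6 -> FAULT, evict 4, frames=[2,1,6,3]
At step 8: evicted page 4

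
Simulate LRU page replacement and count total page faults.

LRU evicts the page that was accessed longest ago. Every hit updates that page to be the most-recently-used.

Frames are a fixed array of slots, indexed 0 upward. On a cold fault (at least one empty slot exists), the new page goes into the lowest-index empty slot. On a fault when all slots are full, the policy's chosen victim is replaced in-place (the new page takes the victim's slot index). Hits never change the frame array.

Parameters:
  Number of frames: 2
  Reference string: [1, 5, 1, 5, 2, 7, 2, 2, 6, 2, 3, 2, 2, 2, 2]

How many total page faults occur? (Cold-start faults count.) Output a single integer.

Step 0: ref 1 → FAULT, frames=[1,-]
Step 1: ref 5 → FAULT, frames=[1,5]
Step 2: ref 1 → HIT, frames=[1,5]
Step 3: ref 5 → HIT, frames=[1,5]
Step 4: ref 2 → FAULT (evict 1), frames=[2,5]
Step 5: ref 7 → FAULT (evict 5), frames=[2,7]
Step 6: ref 2 → HIT, frames=[2,7]
Step 7: ref 2 → HIT, frames=[2,7]
Step 8: ref 6 → FAULT (evict 7), frames=[2,6]
Step 9: ref 2 → HIT, frames=[2,6]
Step 10: ref 3 → FAULT (evict 6), frames=[2,3]
Step 11: ref 2 → HIT, frames=[2,3]
Step 12: ref 2 → HIT, frames=[2,3]
Step 13: ref 2 → HIT, frames=[2,3]
Step 14: ref 2 → HIT, frames=[2,3]
Total faults: 6

Answer: 6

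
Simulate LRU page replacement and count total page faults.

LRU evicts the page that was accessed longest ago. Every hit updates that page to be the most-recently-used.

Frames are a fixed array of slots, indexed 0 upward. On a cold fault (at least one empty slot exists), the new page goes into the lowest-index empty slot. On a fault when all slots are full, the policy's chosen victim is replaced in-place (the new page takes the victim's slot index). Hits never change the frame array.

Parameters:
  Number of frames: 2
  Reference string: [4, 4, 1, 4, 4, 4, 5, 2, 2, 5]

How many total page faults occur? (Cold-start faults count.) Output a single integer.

Answer: 4

Derivation:
Step 0: ref 4 → FAULT, frames=[4,-]
Step 1: ref 4 → HIT, frames=[4,-]
Step 2: ref 1 → FAULT, frames=[4,1]
Step 3: ref 4 → HIT, frames=[4,1]
Step 4: ref 4 → HIT, frames=[4,1]
Step 5: ref 4 → HIT, frames=[4,1]
Step 6: ref 5 → FAULT (evict 1), frames=[4,5]
Step 7: ref 2 → FAULT (evict 4), frames=[2,5]
Step 8: ref 2 → HIT, frames=[2,5]
Step 9: ref 5 → HIT, frames=[2,5]
Total faults: 4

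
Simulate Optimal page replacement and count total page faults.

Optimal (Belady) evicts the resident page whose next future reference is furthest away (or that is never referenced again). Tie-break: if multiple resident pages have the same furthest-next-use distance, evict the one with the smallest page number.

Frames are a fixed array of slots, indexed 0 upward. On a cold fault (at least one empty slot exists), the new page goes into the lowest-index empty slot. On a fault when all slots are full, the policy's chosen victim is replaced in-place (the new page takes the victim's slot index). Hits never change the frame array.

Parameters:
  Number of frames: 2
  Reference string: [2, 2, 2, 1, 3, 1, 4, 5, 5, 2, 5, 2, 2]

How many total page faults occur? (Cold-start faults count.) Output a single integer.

Answer: 6

Derivation:
Step 0: ref 2 → FAULT, frames=[2,-]
Step 1: ref 2 → HIT, frames=[2,-]
Step 2: ref 2 → HIT, frames=[2,-]
Step 3: ref 1 → FAULT, frames=[2,1]
Step 4: ref 3 → FAULT (evict 2), frames=[3,1]
Step 5: ref 1 → HIT, frames=[3,1]
Step 6: ref 4 → FAULT (evict 1), frames=[3,4]
Step 7: ref 5 → FAULT (evict 3), frames=[5,4]
Step 8: ref 5 → HIT, frames=[5,4]
Step 9: ref 2 → FAULT (evict 4), frames=[5,2]
Step 10: ref 5 → HIT, frames=[5,2]
Step 11: ref 2 → HIT, frames=[5,2]
Step 12: ref 2 → HIT, frames=[5,2]
Total faults: 6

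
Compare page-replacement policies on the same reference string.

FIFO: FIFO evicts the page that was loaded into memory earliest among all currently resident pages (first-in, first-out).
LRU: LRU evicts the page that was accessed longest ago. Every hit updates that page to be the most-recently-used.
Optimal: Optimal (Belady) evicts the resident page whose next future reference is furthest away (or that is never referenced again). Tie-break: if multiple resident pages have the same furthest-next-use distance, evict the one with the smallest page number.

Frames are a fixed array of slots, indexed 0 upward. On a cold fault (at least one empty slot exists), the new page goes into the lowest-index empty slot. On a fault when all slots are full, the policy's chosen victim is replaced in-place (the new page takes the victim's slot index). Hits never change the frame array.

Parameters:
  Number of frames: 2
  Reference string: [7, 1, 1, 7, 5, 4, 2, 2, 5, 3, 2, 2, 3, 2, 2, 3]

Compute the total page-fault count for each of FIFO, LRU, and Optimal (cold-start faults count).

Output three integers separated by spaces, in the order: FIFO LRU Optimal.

Answer: 8 8 6

Derivation:
--- FIFO ---
  step 0: ref 7 -> FAULT, frames=[7,-] (faults so far: 1)
  step 1: ref 1 -> FAULT, frames=[7,1] (faults so far: 2)
  step 2: ref 1 -> HIT, frames=[7,1] (faults so far: 2)
  step 3: ref 7 -> HIT, frames=[7,1] (faults so far: 2)
  step 4: ref 5 -> FAULT, evict 7, frames=[5,1] (faults so far: 3)
  step 5: ref 4 -> FAULT, evict 1, frames=[5,4] (faults so far: 4)
  step 6: ref 2 -> FAULT, evict 5, frames=[2,4] (faults so far: 5)
  step 7: ref 2 -> HIT, frames=[2,4] (faults so far: 5)
  step 8: ref 5 -> FAULT, evict 4, frames=[2,5] (faults so far: 6)
  step 9: ref 3 -> FAULT, evict 2, frames=[3,5] (faults so far: 7)
  step 10: ref 2 -> FAULT, evict 5, frames=[3,2] (faults so far: 8)
  step 11: ref 2 -> HIT, frames=[3,2] (faults so far: 8)
  step 12: ref 3 -> HIT, frames=[3,2] (faults so far: 8)
  step 13: ref 2 -> HIT, frames=[3,2] (faults so far: 8)
  step 14: ref 2 -> HIT, frames=[3,2] (faults so far: 8)
  step 15: ref 3 -> HIT, frames=[3,2] (faults so far: 8)
  FIFO total faults: 8
--- LRU ---
  step 0: ref 7 -> FAULT, frames=[7,-] (faults so far: 1)
  step 1: ref 1 -> FAULT, frames=[7,1] (faults so far: 2)
  step 2: ref 1 -> HIT, frames=[7,1] (faults so far: 2)
  step 3: ref 7 -> HIT, frames=[7,1] (faults so far: 2)
  step 4: ref 5 -> FAULT, evict 1, frames=[7,5] (faults so far: 3)
  step 5: ref 4 -> FAULT, evict 7, frames=[4,5] (faults so far: 4)
  step 6: ref 2 -> FAULT, evict 5, frames=[4,2] (faults so far: 5)
  step 7: ref 2 -> HIT, frames=[4,2] (faults so far: 5)
  step 8: ref 5 -> FAULT, evict 4, frames=[5,2] (faults so far: 6)
  step 9: ref 3 -> FAULT, evict 2, frames=[5,3] (faults so far: 7)
  step 10: ref 2 -> FAULT, evict 5, frames=[2,3] (faults so far: 8)
  step 11: ref 2 -> HIT, frames=[2,3] (faults so far: 8)
  step 12: ref 3 -> HIT, frames=[2,3] (faults so far: 8)
  step 13: ref 2 -> HIT, frames=[2,3] (faults so far: 8)
  step 14: ref 2 -> HIT, frames=[2,3] (faults so far: 8)
  step 15: ref 3 -> HIT, frames=[2,3] (faults so far: 8)
  LRU total faults: 8
--- Optimal ---
  step 0: ref 7 -> FAULT, frames=[7,-] (faults so far: 1)
  step 1: ref 1 -> FAULT, frames=[7,1] (faults so far: 2)
  step 2: ref 1 -> HIT, frames=[7,1] (faults so far: 2)
  step 3: ref 7 -> HIT, frames=[7,1] (faults so far: 2)
  step 4: ref 5 -> FAULT, evict 1, frames=[7,5] (faults so far: 3)
  step 5: ref 4 -> FAULT, evict 7, frames=[4,5] (faults so far: 4)
  step 6: ref 2 -> FAULT, evict 4, frames=[2,5] (faults so far: 5)
  step 7: ref 2 -> HIT, frames=[2,5] (faults so far: 5)
  step 8: ref 5 -> HIT, frames=[2,5] (faults so far: 5)
  step 9: ref 3 -> FAULT, evict 5, frames=[2,3] (faults so far: 6)
  step 10: ref 2 -> HIT, frames=[2,3] (faults so far: 6)
  step 11: ref 2 -> HIT, frames=[2,3] (faults so far: 6)
  step 12: ref 3 -> HIT, frames=[2,3] (faults so far: 6)
  step 13: ref 2 -> HIT, frames=[2,3] (faults so far: 6)
  step 14: ref 2 -> HIT, frames=[2,3] (faults so far: 6)
  step 15: ref 3 -> HIT, frames=[2,3] (faults so far: 6)
  Optimal total faults: 6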